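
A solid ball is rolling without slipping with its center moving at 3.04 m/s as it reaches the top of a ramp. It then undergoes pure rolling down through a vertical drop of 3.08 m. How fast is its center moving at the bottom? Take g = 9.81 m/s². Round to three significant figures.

The moment of inertia is (2/5)MR², giving k ≡ I/(MR²) = 0.4.
Since it rolls without slipping, ω = v/R and KE = ½Mv² + ½Iω² = ½(1+k)Mv² = (7/10)Mv².
Energy conservation: (7/10)Mv₀² + Mgh = (7/10)Mv², so v² = v₀² + 2gh/(1+k).
v = √(3.04² + 2×9.81×3.08/1.4) = √52.41 ≈ 7.24 m/s.

v ≈ 7.24 m/s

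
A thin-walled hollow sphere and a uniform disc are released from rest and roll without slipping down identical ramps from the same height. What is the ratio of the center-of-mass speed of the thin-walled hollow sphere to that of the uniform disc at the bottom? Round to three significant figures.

v_ratio ≈ 0.949

Each satisfies Mgh = ½(1+k)Mv² with k = I/(MR²), so v ∝ 1/√(1+k).
For the thin-walled hollow sphere k = 2/3; for the uniform disc k = 0.5.
v₁/v₂ = √((1+k₂)/(1+k₁)) = √(1.5/1.667) ≈ 0.949.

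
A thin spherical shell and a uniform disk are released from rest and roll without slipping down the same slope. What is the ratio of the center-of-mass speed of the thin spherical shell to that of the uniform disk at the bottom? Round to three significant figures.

Each satisfies Mgh = ½(1+k)Mv² with k = I/(MR²), so v ∝ 1/√(1+k).
For the thin spherical shell k = 2/3; for the uniform disk k = 0.5.
v₁/v₂ = √((1+k₂)/(1+k₁)) = √(1.5/1.667) ≈ 0.949.

v_ratio ≈ 0.949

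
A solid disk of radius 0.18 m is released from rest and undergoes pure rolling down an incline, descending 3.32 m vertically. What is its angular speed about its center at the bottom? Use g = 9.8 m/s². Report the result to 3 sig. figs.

ω ≈ 36.6 rad/s

The moment of inertia is (1/2)MR², giving k ≡ I/(MR²) = 0.5.
Since it rolls without slipping, ω = v/R and KE = ½Mv² + ½Iω² = ½(1+k)Mv² = (3/4)Mv².
Energy conservation Mgh = ½(1+k)Mv² gives v = √(2gh/(1+k)) = √(2 × 9.8 × 3.32 / 1.5) = 6.586 m/s.
The angular speed follows from ω = v/R = 6.586/0.18 ≈ 36.6 rad/s.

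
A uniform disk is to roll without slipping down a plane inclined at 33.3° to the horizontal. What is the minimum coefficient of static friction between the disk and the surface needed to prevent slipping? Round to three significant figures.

μ_min ≈ 0.219

Here I = (1/2)MR², so the shape factor k = I/(MR²) = 0.5.
Along the incline Mg sinθ − f = Ma, and torque about the center fR = Iα = kMR²(a/R) gives f = kMa.
These give a = g sinθ/(1+k) and the required friction f = kMg sinθ/(1+k).
With N = Mg cosθ, the no-slip condition f ≤ μN gives μ_min = f/N = k tanθ/(1+k).
μ_min = 0.5 × tan33.3° / 1.5 ≈ 0.219.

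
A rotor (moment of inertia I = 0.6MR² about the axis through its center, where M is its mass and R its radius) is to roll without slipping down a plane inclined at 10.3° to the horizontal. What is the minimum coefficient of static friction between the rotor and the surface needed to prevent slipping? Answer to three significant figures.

μ_min ≈ 0.0681

With I = 0.6MR², the ratio k = I/(MR²) is 0.6.
Translational: Mg sinθ − f = Ma. Rotational about the CM: fR = Iα = kMRa, so f = kMa.
These give a = g sinθ/(1+k) and the required friction f = kMg sinθ/(1+k).
The normal force is N = Mg cosθ, so μ_min = f/N = k tanθ/(1+k).
μ_min = 0.6 × tan10.3° / 1.6 ≈ 0.0681.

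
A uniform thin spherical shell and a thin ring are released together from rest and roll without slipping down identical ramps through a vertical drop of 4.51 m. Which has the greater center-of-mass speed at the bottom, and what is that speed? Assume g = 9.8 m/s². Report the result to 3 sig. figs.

the uniform thin spherical shell, at v ≈ 7.28 m/s

For rolling without slipping, Mgh = ½(1+k)Mv² where k = I/(MR²), so v = √(2gh/(1+k)).
Uniform thin spherical shell: k = 2/3, giving v = √(2×9.8×4.51/1.667) = 7.283 m/s.
Thin ring: k = 1, giving v = √(2×9.8×4.51/2) = 6.648 m/s.
The smaller k wins: the uniform thin spherical shell, at ≈ 7.28 m/s.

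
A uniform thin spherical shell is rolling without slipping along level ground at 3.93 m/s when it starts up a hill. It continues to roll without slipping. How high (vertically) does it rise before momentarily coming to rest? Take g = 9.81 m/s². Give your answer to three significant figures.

h ≈ 1.31 m

The moment of inertia is (2/3)MR², giving k ≡ I/(MR²) = 2/3.
Rolling without slipping gives ω = v/R, so the total kinetic energy is ½Mv² + ½Iω² = ½(1+k)Mv² = (5/6)Mv².
All of this converts to potential energy at the highest point: (5/6)Mv₀² = Mgh.
Thus h = (1+k)v₀²/(2g) = 1.667 × 3.93² / (2 × 9.81) ≈ 1.31 m.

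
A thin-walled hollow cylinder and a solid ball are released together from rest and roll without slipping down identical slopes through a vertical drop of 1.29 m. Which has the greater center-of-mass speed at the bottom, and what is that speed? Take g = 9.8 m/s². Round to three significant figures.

the solid ball, at v ≈ 4.25 m/s

For rolling without slipping, Mgh = ½(1+k)Mv² where k = I/(MR²), so v = √(2gh/(1+k)).
Thin-walled hollow cylinder: k = 1, giving v = √(2×9.8×1.29/2) = 3.556 m/s.
Solid ball: k = 0.4, giving v = √(2×9.8×1.29/1.4) = 4.25 m/s.
The smaller k wins: the solid ball, at ≈ 4.25 m/s.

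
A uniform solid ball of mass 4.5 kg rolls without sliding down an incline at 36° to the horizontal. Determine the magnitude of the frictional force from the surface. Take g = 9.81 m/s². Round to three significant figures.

f ≈ 7.41 N

With I = (2/5)MR², the ratio k = I/(MR²) is 0.4.
Newton's second law down the slope: Mg sinθ − f = Ma. The torque equation fR = Iα (with α = a/R) gives f = kMa.
Combining, a = g sinθ/(1+k) and f = kMa = kMg sinθ/(1+k).
f = 0.4 × 4.5 × 9.81 × sin36° / 1.4 ≈ 7.41 N.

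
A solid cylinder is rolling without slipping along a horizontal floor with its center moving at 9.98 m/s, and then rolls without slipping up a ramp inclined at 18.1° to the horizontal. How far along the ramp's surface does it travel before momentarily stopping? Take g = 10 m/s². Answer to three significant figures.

d ≈ 24.0 m

The moment of inertia is (1/2)MR², giving k ≡ I/(MR²) = 0.5.
Pure rolling means v = ωR; then KE = ½Mv² + ½I(v/R)² = ½(1+k)Mv² = (3/4)Mv².
Setting this equal to Mgh gives the vertical rise h = (1+k)v₀²/(2g) = 1.5×9.98²/(2×10) = 7.47 m.
The distance along the slope is d = h/sinθ = 7.47/sin18.1° ≈ 24.0 m.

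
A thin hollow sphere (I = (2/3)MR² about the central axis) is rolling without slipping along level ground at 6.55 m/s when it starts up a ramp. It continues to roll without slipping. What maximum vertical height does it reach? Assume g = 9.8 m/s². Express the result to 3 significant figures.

The moment of inertia is (2/3)MR², giving k ≡ I/(MR²) = 2/3.
The rolling condition ω = v/R makes the rotational term ½I(v/R)² = ½kMv², so KE_total = ½(1+k)Mv² = (5/6)Mv².
At the top the kinetic energy is zero, so (5/6)Mv₀² = Mgh.
Thus h = (1+k)v₀²/(2g) = 1.667 × 6.55² / (2 × 9.8) ≈ 3.65 m.

h ≈ 3.65 m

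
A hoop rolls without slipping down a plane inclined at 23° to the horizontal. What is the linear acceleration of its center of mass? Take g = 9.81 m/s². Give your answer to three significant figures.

With I = MR², the ratio k = I/(MR²) is 1.
Along the incline Mg sinθ − f = Ma, and torque about the center fR = Iα = kMR²(a/R) gives f = kMa.
Eliminating f: Mg sinθ = (1+k)Ma, so a = g sinθ/(1+k) = 9.81 × sin23° / 2 ≈ 1.92 m/s².

a ≈ 1.92 m/s²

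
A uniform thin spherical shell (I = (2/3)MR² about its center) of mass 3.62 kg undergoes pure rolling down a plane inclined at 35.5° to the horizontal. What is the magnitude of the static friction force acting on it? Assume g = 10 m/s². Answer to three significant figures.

f ≈ 8.41 N

Here I = (2/3)MR², so the shape factor k = I/(MR²) = 2/3.
Translational: Mg sinθ − f = Ma. Rotational about the CM: fR = Iα = kMRa, so f = kMa.
Combining, a = g sinθ/(1+k) and f = kMa = kMg sinθ/(1+k).
f = (2/3) × 3.62 × 10 × sin35.5° / 1.667 ≈ 8.41 N.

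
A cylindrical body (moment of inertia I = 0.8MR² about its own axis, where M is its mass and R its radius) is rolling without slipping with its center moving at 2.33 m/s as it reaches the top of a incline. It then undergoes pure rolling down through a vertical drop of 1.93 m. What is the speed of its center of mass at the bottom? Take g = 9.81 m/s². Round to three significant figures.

v ≈ 5.14 m/s

The moment of inertia is 0.8MR², giving k ≡ I/(MR²) = 0.8.
Rolling without slipping gives ω = v/R, so the total kinetic energy is ½Mv² + ½Iω² = ½(1+k)Mv² = (9/10)Mv².
Conserving energy between top and bottom: (9/10)Mv² = (9/10)Mv₀² + Mgh, hence v² = v₀² + 2gh/(1+k).
v = √(2.33² + 2×9.81×1.93/1.8) = √26.47 ≈ 5.14 m/s.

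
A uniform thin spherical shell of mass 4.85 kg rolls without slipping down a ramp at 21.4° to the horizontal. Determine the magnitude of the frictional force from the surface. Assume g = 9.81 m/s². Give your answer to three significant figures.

The moment of inertia is (2/3)MR², giving k ≡ I/(MR²) = 2/3.
Translational: Mg sinθ − f = Ma. Rotational about the CM: fR = Iα = kMRa, so f = kMa.
Combining, a = g sinθ/(1+k) and f = kMa = kMg sinθ/(1+k).
f = (2/3) × 4.85 × 9.81 × sin21.4° / 1.667 ≈ 6.94 N.

f ≈ 6.94 N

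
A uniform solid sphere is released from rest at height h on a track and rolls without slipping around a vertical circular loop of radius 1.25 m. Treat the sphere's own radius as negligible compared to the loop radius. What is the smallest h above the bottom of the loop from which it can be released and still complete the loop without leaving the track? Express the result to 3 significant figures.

h_min ≈ 3.38 m

With I = (2/5)MR², the ratio k = I/(MR²) is 0.4.
At the top, contact is just lost when gravity alone supplies the centripetal force: Mg = Mv_top²/r, i.e. v_top² = gr.
With ω = v/R, the kinetic energy at speed v is ½(1+k)Mv² = (7/10)Mv².
Energy conservation from release (height h) to the top (height 2r): Mgh = Mg(2r) + (7/10)M·gr.
Thus h_min = 2r + (1+k)r/2 = r(2 + 1.4/2) = 1.25 × 2.7 ≈ 3.38 m.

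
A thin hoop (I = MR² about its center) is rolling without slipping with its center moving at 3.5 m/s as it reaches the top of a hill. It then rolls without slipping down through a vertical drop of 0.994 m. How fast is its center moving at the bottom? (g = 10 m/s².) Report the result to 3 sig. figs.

For this body I = MR², i.e. k = I/(MR²) = 1.
Pure rolling means v = ωR; then KE = ½Mv² + ½I(v/R)² = ½(1+k)Mv² = Mv².
Energy conservation: Mv₀² + Mgh = Mv², so v² = v₀² + 2gh/(1+k).
v = √(3.5² + 2×10×0.994/2) = √22.19 ≈ 4.71 m/s.

v ≈ 4.71 m/s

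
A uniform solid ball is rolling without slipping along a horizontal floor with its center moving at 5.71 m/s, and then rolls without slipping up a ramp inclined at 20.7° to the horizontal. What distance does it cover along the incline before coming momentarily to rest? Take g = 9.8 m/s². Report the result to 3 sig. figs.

d ≈ 6.59 m

With I = (2/5)MR², the ratio k = I/(MR²) is 0.4.
The rolling condition ω = v/R makes the rotational term ½I(v/R)² = ½kMv², so KE_total = ½(1+k)Mv² = (7/10)Mv².
Setting this equal to Mgh gives the vertical rise h = (1+k)v₀²/(2g) = 1.4×5.71²/(2×9.8) = 2.329 m.
Along the incline, d = h/sinθ = 2.329/sin20.7° ≈ 6.59 m.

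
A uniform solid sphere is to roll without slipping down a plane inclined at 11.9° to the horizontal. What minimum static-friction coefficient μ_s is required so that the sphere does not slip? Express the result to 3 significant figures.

μ_min ≈ 0.0602

For this body I = (2/5)MR², i.e. k = I/(MR²) = 0.4.
Newton's second law down the slope: Mg sinθ − f = Ma. The torque equation fR = Iα (with α = a/R) gives f = kMa.
These give a = g sinθ/(1+k) and the required friction f = kMg sinθ/(1+k).
With N = Mg cosθ, the no-slip condition f ≤ μN gives μ_min = f/N = k tanθ/(1+k).
μ_min = 0.4 × tan11.9° / 1.4 ≈ 0.0602.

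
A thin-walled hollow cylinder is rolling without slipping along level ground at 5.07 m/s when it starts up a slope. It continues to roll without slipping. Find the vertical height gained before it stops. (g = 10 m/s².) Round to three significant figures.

The moment of inertia is MR², giving k ≡ I/(MR²) = 1.
Pure rolling means v = ωR; then KE = ½Mv² + ½I(v/R)² = ½(1+k)Mv² = Mv².
All of this converts to potential energy at the highest point: Mv₀² = Mgh.
Thus h = (1+k)v₀²/(2g) = 2 × 5.07² / (2 × 10) ≈ 2.57 m.

h ≈ 2.57 m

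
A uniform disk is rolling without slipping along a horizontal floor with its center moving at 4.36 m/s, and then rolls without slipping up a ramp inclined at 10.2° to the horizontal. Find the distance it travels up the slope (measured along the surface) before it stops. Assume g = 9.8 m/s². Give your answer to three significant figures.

Here I = (1/2)MR², so the shape factor k = I/(MR²) = 0.5.
Rolling without slipping gives ω = v/R, so the total kinetic energy is ½Mv² + ½Iω² = ½(1+k)Mv² = (3/4)Mv².
Setting this equal to Mgh gives the vertical rise h = (1+k)v₀²/(2g) = 1.5×4.36²/(2×9.8) = 1.455 m.
The distance along the slope is d = h/sinθ = 1.455/sin10.2° ≈ 8.22 m.

d ≈ 8.22 m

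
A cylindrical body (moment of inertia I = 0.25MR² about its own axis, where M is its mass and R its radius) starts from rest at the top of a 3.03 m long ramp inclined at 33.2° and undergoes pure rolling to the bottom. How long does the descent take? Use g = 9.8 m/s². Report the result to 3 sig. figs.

The moment of inertia is 0.25MR², giving k ≡ I/(MR²) = 0.25.
Translational: Mg sinθ − f = Ma. Rotational about the CM: fR = Iα = kMRa, so f = kMa.
Hence a = g sinθ/(1+k) = 9.8×sin33.2°/1.25 = 4.293 m/s².
Starting from rest, L = ½at², so t = √(2L/a) = √(2×3.03/4.293) ≈ 1.19 s.

t ≈ 1.19 s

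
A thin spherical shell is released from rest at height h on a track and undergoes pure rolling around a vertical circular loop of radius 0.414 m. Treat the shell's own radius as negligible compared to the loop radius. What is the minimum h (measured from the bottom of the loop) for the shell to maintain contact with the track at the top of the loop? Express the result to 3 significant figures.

The moment of inertia is (2/3)MR², giving k ≡ I/(MR²) = 2/3.
At the top of the loop, the minimum-contact condition is Mg = Mv_top²/r, so v_top² = gr.
With ω = v/R, the kinetic energy at speed v is ½(1+k)Mv² = (5/6)Mv².
Energy conservation from release (height h) to the top (height 2r): Mgh = Mg(2r) + (5/6)M·gr.
Thus h_min = 2r + (1+k)r/2 = r(2 + 1.667/2) = 0.414 × 2.833 ≈ 1.17 m.

h_min ≈ 1.17 m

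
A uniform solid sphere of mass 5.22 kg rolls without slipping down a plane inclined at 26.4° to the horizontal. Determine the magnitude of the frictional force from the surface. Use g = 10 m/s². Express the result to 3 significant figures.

f ≈ 6.63 N

With I = (2/5)MR², the ratio k = I/(MR²) is 0.4.
Newton's second law down the slope: Mg sinθ − f = Ma. The torque equation fR = Iα (with α = a/R) gives f = kMa.
Combining, a = g sinθ/(1+k) and f = kMa = kMg sinθ/(1+k).
f = 0.4 × 5.22 × 10 × sin26.4° / 1.4 ≈ 6.63 N.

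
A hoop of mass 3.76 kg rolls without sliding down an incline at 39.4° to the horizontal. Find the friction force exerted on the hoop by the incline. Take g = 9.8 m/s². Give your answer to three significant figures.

f ≈ 11.7 N

Here I = MR², so the shape factor k = I/(MR²) = 1.
Along the incline Mg sinθ − f = Ma, and torque about the center fR = Iα = kMR²(a/R) gives f = kMa.
Combining, a = g sinθ/(1+k) and f = kMa = kMg sinθ/(1+k).
f = 1 × 3.76 × 9.8 × sin39.4° / 2 ≈ 11.7 N.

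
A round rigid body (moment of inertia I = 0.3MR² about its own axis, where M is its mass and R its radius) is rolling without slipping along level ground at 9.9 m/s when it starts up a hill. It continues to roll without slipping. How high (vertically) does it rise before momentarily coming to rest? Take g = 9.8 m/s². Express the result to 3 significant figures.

h ≈ 6.50 m

With I = 0.3MR², the ratio k = I/(MR²) is 0.3.
Since it rolls without slipping, ω = v/R and KE = ½Mv² + ½Iω² = ½(1+k)Mv² = (13/20)Mv².
All of this converts to potential energy at the highest point: (13/20)Mv₀² = Mgh.
Thus h = (1+k)v₀²/(2g) = 1.3 × 9.9² / (2 × 9.8) ≈ 6.50 m.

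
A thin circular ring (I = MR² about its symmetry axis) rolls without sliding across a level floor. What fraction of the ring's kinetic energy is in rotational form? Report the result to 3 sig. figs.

fraction ≈ 0.500

The moment of inertia is MR², giving k ≡ I/(MR²) = 1.
Since ω = v/R, the translational part is ½Mv² and the rotational part is ½I(v/R)² = ½kMv²; the total is ½(1+k)Mv².
The rotational fraction is therefore k/(1+k) = 1/2 ≈ 0.500.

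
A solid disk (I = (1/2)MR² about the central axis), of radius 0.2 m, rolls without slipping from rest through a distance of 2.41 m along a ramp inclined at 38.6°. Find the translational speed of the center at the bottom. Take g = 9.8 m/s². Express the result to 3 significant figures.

For this body I = (1/2)MR², i.e. k = I/(MR²) = 0.5.
Pure rolling means v = ωR; then KE = ½Mv² + ½I(v/R)² = ½(1+k)Mv² = (3/4)Mv².
The vertical drop is h = L sinθ = 2.41 × sin38.6° = 1.504 m.
Setting Mgh = (3/4)Mv² gives v = √(2gh/(1+k)) = √(2·9.8·1.504/1.5) ≈ 4.43 m/s.

v ≈ 4.43 m/s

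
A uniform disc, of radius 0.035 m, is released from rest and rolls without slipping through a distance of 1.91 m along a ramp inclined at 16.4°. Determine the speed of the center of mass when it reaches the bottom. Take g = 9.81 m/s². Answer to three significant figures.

The moment of inertia is (1/2)MR², giving k ≡ I/(MR²) = 0.5.
Since it rolls without slipping, ω = v/R and KE = ½Mv² + ½Iω² = ½(1+k)Mv² = (3/4)Mv².
The vertical drop is h = L sinθ = 1.91 × sin16.4° = 0.5393 m.
Energy conservation: Mgh = (3/4)Mv², so v = √(2gh/(1+k)) = √(2 × 9.81 × 0.5393 / 1.5) ≈ 2.66 m/s.

v ≈ 2.66 m/s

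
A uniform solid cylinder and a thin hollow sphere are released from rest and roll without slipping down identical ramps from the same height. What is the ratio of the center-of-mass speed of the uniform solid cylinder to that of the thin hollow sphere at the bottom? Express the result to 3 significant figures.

Each satisfies Mgh = ½(1+k)Mv² with k = I/(MR²), so v ∝ 1/√(1+k).
For the uniform solid cylinder k = 0.5; for the thin hollow sphere k = 2/3.
v₁/v₂ = √((1+k₂)/(1+k₁)) = √(1.667/1.5) ≈ 1.05.

v_ratio ≈ 1.05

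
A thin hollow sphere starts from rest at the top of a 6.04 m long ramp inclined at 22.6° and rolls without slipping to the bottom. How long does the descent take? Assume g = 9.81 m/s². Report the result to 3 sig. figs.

With I = (2/3)MR², the ratio k = I/(MR²) is 2/3.
Translational: Mg sinθ − f = Ma. Rotational about the CM: fR = Iα = kMRa, so f = kMa.
Hence a = g sinθ/(1+k) = 9.81×sin22.6°/1.667 = 2.262 m/s².
With constant a from rest, t = √(2L/a) = √(2·6.04/2.262) ≈ 2.31 s.

t ≈ 2.31 s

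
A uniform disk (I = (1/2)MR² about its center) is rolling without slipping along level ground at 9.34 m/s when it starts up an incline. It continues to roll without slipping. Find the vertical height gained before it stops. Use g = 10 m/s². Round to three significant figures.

Here I = (1/2)MR², so the shape factor k = I/(MR²) = 0.5.
The rolling condition ω = v/R makes the rotational term ½I(v/R)² = ½kMv², so KE_total = ½(1+k)Mv² = (3/4)Mv².
At the top the kinetic energy is zero, so (3/4)Mv₀² = Mgh.
Thus h = (1+k)v₀²/(2g) = 1.5 × 9.34² / (2 × 10) ≈ 6.54 m.

h ≈ 6.54 m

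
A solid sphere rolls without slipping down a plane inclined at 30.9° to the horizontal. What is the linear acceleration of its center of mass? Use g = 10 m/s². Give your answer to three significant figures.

With I = (2/5)MR², the ratio k = I/(MR²) is 0.4.
Translational: Mg sinθ − f = Ma. Rotational about the CM: fR = Iα = kMRa, so f = kMa.
Eliminating f: Mg sinθ = (1+k)Ma, so a = g sinθ/(1+k) = 10 × sin30.9° / 1.4 ≈ 3.67 m/s².

a ≈ 3.67 m/s²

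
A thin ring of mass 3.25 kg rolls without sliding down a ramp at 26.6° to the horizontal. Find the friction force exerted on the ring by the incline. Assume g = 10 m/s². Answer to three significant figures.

The moment of inertia is MR², giving k ≡ I/(MR²) = 1.
Translational: Mg sinθ − f = Ma. Rotational about the CM: fR = Iα = kMRa, so f = kMa.
Combining, a = g sinθ/(1+k) and f = kMa = kMg sinθ/(1+k).
f = 1 × 3.25 × 10 × sin26.6° / 2 ≈ 7.28 N.

f ≈ 7.28 N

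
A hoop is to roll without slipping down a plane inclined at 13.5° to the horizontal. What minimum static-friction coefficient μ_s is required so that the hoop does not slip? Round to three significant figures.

μ_min ≈ 0.120

Here I = MR², so the shape factor k = I/(MR²) = 1.
Newton's second law down the slope: Mg sinθ − f = Ma. The torque equation fR = Iα (with α = a/R) gives f = kMa.
These give a = g sinθ/(1+k) and the required friction f = kMg sinθ/(1+k).
With N = Mg cosθ, the no-slip condition f ≤ μN gives μ_min = f/N = k tanθ/(1+k).
μ_min = 1 × tan13.5° / 2 ≈ 0.120.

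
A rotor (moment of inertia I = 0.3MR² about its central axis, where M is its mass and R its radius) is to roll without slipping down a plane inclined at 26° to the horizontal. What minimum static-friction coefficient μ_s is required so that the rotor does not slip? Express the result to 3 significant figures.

μ_min ≈ 0.113

The moment of inertia is 0.3MR², giving k ≡ I/(MR²) = 0.3.
Newton's second law down the slope: Mg sinθ − f = Ma. The torque equation fR = Iα (with α = a/R) gives f = kMa.
These give a = g sinθ/(1+k) and the required friction f = kMg sinθ/(1+k).
The normal force is N = Mg cosθ, so μ_min = f/N = k tanθ/(1+k).
μ_min = 0.3 × tan26° / 1.3 ≈ 0.113.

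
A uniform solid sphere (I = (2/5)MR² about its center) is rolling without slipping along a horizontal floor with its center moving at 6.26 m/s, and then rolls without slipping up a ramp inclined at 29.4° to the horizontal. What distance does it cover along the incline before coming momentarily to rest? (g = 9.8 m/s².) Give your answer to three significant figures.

d ≈ 5.70 m

The moment of inertia is (2/5)MR², giving k ≡ I/(MR²) = 0.4.
Rolling without slipping gives ω = v/R, so the total kinetic energy is ½Mv² + ½Iω² = ½(1+k)Mv² = (7/10)Mv².
Setting this equal to Mgh gives the vertical rise h = (1+k)v₀²/(2g) = 1.4×6.26²/(2×9.8) = 2.799 m.
Along the incline, d = h/sinθ = 2.799/sin29.4° ≈ 5.70 m.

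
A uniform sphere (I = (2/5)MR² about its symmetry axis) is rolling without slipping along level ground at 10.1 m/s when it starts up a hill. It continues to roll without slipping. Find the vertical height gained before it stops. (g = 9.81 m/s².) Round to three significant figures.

Here I = (2/5)MR², so the shape factor k = I/(MR²) = 0.4.
Since it rolls without slipping, ω = v/R and KE = ½Mv² + ½Iω² = ½(1+k)Mv² = (7/10)Mv².
All of this converts to potential energy at the highest point: (7/10)Mv₀² = Mgh.
Thus h = (1+k)v₀²/(2g) = 1.4 × 10.1² / (2 × 9.81) ≈ 7.28 m.

h ≈ 7.28 m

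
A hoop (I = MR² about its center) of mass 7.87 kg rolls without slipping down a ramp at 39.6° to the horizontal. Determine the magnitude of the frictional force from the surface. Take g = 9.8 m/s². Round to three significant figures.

f ≈ 24.6 N

With I = MR², the ratio k = I/(MR²) is 1.
Translational: Mg sinθ − f = Ma. Rotational about the CM: fR = Iα = kMRa, so f = kMa.
Combining, a = g sinθ/(1+k) and f = kMa = kMg sinθ/(1+k).
f = 1 × 7.87 × 9.8 × sin39.6° / 2 ≈ 24.6 N.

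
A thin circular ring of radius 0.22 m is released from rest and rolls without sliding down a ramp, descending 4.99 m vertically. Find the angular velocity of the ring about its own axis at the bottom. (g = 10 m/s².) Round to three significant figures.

ω ≈ 32.1 rad/s

With I = MR², the ratio k = I/(MR²) is 1.
Pure rolling means v = ωR; then KE = ½Mv² + ½I(v/R)² = ½(1+k)Mv² = Mv².
Energy conservation Mgh = ½(1+k)Mv² gives v = √(2gh/(1+k)) = √(2 × 10 × 4.99 / 2) = 7.064 m/s.
Then ω = v/R = 7.064 / 0.22 ≈ 32.1 rad/s.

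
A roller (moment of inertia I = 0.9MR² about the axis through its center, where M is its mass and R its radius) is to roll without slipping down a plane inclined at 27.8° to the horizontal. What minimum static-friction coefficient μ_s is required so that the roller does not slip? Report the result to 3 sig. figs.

μ_min ≈ 0.250

For this body I = 0.9MR², i.e. k = I/(MR²) = 0.9.
Newton's second law down the slope: Mg sinθ − f = Ma. The torque equation fR = Iα (with α = a/R) gives f = kMa.
These give a = g sinθ/(1+k) and the required friction f = kMg sinθ/(1+k).
The normal force is N = Mg cosθ, so μ_min = f/N = k tanθ/(1+k).
μ_min = 0.9 × tan27.8° / 1.9 ≈ 0.250.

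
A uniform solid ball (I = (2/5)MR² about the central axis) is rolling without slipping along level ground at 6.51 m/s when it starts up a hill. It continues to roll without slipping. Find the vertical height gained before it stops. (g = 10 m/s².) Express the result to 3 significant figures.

For this body I = (2/5)MR², i.e. k = I/(MR²) = 0.4.
Pure rolling means v = ωR; then KE = ½Mv² + ½I(v/R)² = ½(1+k)Mv² = (7/10)Mv².
All of this converts to potential energy at the highest point: (7/10)Mv₀² = Mgh.
Thus h = (1+k)v₀²/(2g) = 1.4 × 6.51² / (2 × 10) ≈ 2.97 m.

h ≈ 2.97 m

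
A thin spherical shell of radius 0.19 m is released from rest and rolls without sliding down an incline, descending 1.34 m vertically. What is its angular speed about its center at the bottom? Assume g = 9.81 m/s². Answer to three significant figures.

ω ≈ 20.9 rad/s

Here I = (2/3)MR², so the shape factor k = I/(MR²) = 2/3.
The rolling condition ω = v/R makes the rotational term ½I(v/R)² = ½kMv², so KE_total = ½(1+k)Mv² = (5/6)Mv².
Energy conservation Mgh = ½(1+k)Mv² gives v = √(2gh/(1+k)) = √(2 × 9.81 × 1.34 / 1.667) = 3.972 m/s.
Then ω = v/R = 3.972 / 0.19 ≈ 20.9 rad/s.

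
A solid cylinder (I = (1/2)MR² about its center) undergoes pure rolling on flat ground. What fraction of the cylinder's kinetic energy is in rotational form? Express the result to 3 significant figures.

For this body I = (1/2)MR², i.e. k = I/(MR²) = 0.5.
Since ω = v/R, the translational part is ½Mv² and the rotational part is ½I(v/R)² = ½kMv²; the total is ½(1+k)Mv².
The rotational fraction is therefore k/(1+k) = 0.5/1.5 ≈ 0.333.

fraction ≈ 0.333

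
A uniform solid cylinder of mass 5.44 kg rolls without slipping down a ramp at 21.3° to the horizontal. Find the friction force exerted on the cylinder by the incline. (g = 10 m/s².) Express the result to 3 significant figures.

f ≈ 6.59 N

For this body I = (1/2)MR², i.e. k = I/(MR²) = 0.5.
Translational: Mg sinθ − f = Ma. Rotational about the CM: fR = Iα = kMRa, so f = kMa.
Combining, a = g sinθ/(1+k) and f = kMa = kMg sinθ/(1+k).
f = 0.5 × 5.44 × 10 × sin21.3° / 1.5 ≈ 6.59 N.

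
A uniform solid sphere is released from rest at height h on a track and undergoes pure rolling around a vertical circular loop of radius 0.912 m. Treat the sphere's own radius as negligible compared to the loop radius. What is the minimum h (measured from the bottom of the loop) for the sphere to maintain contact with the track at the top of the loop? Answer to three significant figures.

h_min ≈ 2.46 m

Here I = (2/5)MR², so the shape factor k = I/(MR²) = 0.4.
At the top of the loop, the minimum-contact condition is Mg = Mv_top²/r, so v_top² = gr.
With ω = v/R, the kinetic energy at speed v is ½(1+k)Mv² = (7/10)Mv².
Energy conservation from release (height h) to the top (height 2r): Mgh = Mg(2r) + (7/10)M·gr.
Thus h_min = 2r + (1+k)r/2 = r(2 + 1.4/2) = 0.912 × 2.7 ≈ 2.46 m.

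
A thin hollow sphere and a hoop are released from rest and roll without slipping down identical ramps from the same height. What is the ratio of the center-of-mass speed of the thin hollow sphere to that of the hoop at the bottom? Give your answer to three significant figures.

v_ratio ≈ 1.10

Each satisfies Mgh = ½(1+k)Mv² with k = I/(MR²), so v ∝ 1/√(1+k).
For the thin hollow sphere k = 2/3; for the hoop k = 1.
v₁/v₂ = √((1+k₂)/(1+k₁)) = √(2/1.667) ≈ 1.10.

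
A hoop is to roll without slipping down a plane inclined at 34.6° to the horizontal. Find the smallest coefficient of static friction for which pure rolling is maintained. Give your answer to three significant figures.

μ_min ≈ 0.345

Here I = MR², so the shape factor k = I/(MR²) = 1.
Newton's second law down the slope: Mg sinθ − f = Ma. The torque equation fR = Iα (with α = a/R) gives f = kMa.
These give a = g sinθ/(1+k) and the required friction f = kMg sinθ/(1+k).
The normal force is N = Mg cosθ, so μ_min = f/N = k tanθ/(1+k).
μ_min = 1 × tan34.6° / 2 ≈ 0.345.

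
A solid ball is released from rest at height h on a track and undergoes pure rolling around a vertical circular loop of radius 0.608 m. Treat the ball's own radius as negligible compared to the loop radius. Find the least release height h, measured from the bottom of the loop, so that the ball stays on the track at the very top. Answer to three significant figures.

h_min ≈ 1.64 m

For this body I = (2/5)MR², i.e. k = I/(MR²) = 0.4.
At the top, contact is just lost when gravity alone supplies the centripetal force: Mg = Mv_top²/r, i.e. v_top² = gr.
With ω = v/R, the kinetic energy at speed v is ½(1+k)Mv² = (7/10)Mv².
Energy conservation from release (height h) to the top (height 2r): Mgh = Mg(2r) + (7/10)M·gr.
Thus h_min = 2r + (1+k)r/2 = r(2 + 1.4/2) = 0.608 × 2.7 ≈ 1.64 m.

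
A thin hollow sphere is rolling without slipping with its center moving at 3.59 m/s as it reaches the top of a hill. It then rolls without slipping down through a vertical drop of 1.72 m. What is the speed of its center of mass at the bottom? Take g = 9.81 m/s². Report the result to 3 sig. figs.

With I = (2/3)MR², the ratio k = I/(MR²) is 2/3.
Rolling without slipping gives ω = v/R, so the total kinetic energy is ½Mv² + ½Iω² = ½(1+k)Mv² = (5/6)Mv².
Conserving energy between top and bottom: (5/6)Mv² = (5/6)Mv₀² + Mgh, hence v² = v₀² + 2gh/(1+k).
v = √(3.59² + 2×9.81×1.72/1.667) = √33.14 ≈ 5.76 m/s.

v ≈ 5.76 m/s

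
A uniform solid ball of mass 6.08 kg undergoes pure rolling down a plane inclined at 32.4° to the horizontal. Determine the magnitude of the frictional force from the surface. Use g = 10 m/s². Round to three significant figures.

f ≈ 9.31 N

With I = (2/5)MR², the ratio k = I/(MR²) is 0.4.
Translational: Mg sinθ − f = Ma. Rotational about the CM: fR = Iα = kMRa, so f = kMa.
Combining, a = g sinθ/(1+k) and f = kMa = kMg sinθ/(1+k).
f = 0.4 × 6.08 × 10 × sin32.4° / 1.4 ≈ 9.31 N.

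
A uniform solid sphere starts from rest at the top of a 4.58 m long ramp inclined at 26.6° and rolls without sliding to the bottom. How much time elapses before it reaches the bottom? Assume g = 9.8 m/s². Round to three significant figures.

t ≈ 1.71 s

The moment of inertia is (2/5)MR², giving k ≡ I/(MR²) = 0.4.
Newton's second law down the slope: Mg sinθ − f = Ma. The torque equation fR = Iα (with α = a/R) gives f = kMa.
Hence a = g sinθ/(1+k) = 9.8×sin26.6°/1.4 = 3.134 m/s².
Starting from rest, L = ½at², so t = √(2L/a) = √(2×4.58/3.134) ≈ 1.71 s.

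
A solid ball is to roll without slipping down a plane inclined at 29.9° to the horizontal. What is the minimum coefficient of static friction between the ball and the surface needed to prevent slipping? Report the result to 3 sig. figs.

μ_min ≈ 0.164

Here I = (2/5)MR², so the shape factor k = I/(MR²) = 0.4.
Newton's second law down the slope: Mg sinθ − f = Ma. The torque equation fR = Iα (with α = a/R) gives f = kMa.
These give a = g sinθ/(1+k) and the required friction f = kMg sinθ/(1+k).
The normal force is N = Mg cosθ, so μ_min = f/N = k tanθ/(1+k).
μ_min = 0.4 × tan29.9° / 1.4 ≈ 0.164.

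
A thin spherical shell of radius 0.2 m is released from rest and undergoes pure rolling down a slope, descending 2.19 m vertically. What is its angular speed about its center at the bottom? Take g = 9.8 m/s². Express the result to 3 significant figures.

With I = (2/3)MR², the ratio k = I/(MR²) is 2/3.
Since it rolls without slipping, ω = v/R and KE = ½Mv² + ½Iω² = ½(1+k)Mv² = (5/6)Mv².
Energy conservation Mgh = ½(1+k)Mv² gives v = √(2gh/(1+k)) = √(2 × 9.8 × 2.19 / 1.667) = 5.075 m/s.
The angular speed follows from ω = v/R = 5.075/0.2 ≈ 25.4 rad/s.

ω ≈ 25.4 rad/s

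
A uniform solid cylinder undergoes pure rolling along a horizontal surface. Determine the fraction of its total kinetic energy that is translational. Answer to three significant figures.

fraction ≈ 0.667

The moment of inertia is (1/2)MR², giving k ≡ I/(MR²) = 0.5.
With ω = v/R, KE_trans = ½Mv² and KE_rot = ½Iω² = ½kMv², so KE_total = ½(1+k)Mv².
The translational fraction is therefore 1/(1+k) = 1/1.5 ≈ 0.667.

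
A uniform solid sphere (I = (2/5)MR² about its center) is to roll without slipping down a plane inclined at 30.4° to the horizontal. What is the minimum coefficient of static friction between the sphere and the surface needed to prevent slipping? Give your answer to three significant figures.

With I = (2/5)MR², the ratio k = I/(MR²) is 0.4.
Along the incline Mg sinθ − f = Ma, and torque about the center fR = Iα = kMR²(a/R) gives f = kMa.
These give a = g sinθ/(1+k) and the required friction f = kMg sinθ/(1+k).
The normal force is N = Mg cosθ, so μ_min = f/N = k tanθ/(1+k).
μ_min = 0.4 × tan30.4° / 1.4 ≈ 0.168.

μ_min ≈ 0.168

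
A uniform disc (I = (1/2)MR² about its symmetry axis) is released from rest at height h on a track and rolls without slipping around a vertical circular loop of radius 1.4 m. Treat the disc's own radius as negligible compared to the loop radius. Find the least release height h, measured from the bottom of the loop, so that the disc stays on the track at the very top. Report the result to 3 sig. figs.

h_min ≈ 3.85 m

With I = (1/2)MR², the ratio k = I/(MR²) is 0.5.
At the top of the loop, the minimum-contact condition is Mg = Mv_top²/r, so v_top² = gr.
With ω = v/R, the kinetic energy at speed v is ½(1+k)Mv² = (3/4)Mv².
Energy conservation from release (height h) to the top (height 2r): Mgh = Mg(2r) + (3/4)M·gr.
Thus h_min = 2r + (1+k)r/2 = r(2 + 1.5/2) = 1.4 × 2.75 ≈ 3.85 m.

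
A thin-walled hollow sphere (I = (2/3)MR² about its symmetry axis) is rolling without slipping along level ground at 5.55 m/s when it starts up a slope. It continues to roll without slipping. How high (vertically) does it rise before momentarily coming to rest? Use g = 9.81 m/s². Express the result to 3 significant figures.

h ≈ 2.62 m

Here I = (2/3)MR², so the shape factor k = I/(MR²) = 2/3.
Rolling without slipping gives ω = v/R, so the total kinetic energy is ½Mv² + ½Iω² = ½(1+k)Mv² = (5/6)Mv².
All of this converts to potential energy at the highest point: (5/6)Mv₀² = Mgh.
Thus h = (1+k)v₀²/(2g) = 1.667 × 5.55² / (2 × 9.81) ≈ 2.62 m.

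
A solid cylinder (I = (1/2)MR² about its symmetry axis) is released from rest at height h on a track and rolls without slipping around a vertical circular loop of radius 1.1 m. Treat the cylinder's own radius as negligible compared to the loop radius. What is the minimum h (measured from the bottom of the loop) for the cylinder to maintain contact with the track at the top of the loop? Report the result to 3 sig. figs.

h_min ≈ 3.03 m

For this body I = (1/2)MR², i.e. k = I/(MR²) = 0.5.
At the top of the loop, the minimum-contact condition is Mg = Mv_top²/r, so v_top² = gr.
With ω = v/R, the kinetic energy at speed v is ½(1+k)Mv² = (3/4)Mv².
Energy conservation from release (height h) to the top (height 2r): Mgh = Mg(2r) + (3/4)M·gr.
Thus h_min = 2r + (1+k)r/2 = r(2 + 1.5/2) = 1.1 × 2.75 ≈ 3.03 m.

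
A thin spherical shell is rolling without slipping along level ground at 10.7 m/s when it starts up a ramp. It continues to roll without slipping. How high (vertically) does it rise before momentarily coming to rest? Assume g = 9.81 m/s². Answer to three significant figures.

h ≈ 9.73 m

Here I = (2/3)MR², so the shape factor k = I/(MR²) = 2/3.
Since it rolls without slipping, ω = v/R and KE = ½Mv² + ½Iω² = ½(1+k)Mv² = (5/6)Mv².
All of this converts to potential energy at the highest point: (5/6)Mv₀² = Mgh.
Thus h = (1+k)v₀²/(2g) = 1.667 × 10.7² / (2 × 9.81) ≈ 9.73 m.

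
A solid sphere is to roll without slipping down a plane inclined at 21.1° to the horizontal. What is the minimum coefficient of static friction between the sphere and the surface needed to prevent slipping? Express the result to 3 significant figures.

μ_min ≈ 0.110

The moment of inertia is (2/5)MR², giving k ≡ I/(MR²) = 0.4.
Newton's second law down the slope: Mg sinθ − f = Ma. The torque equation fR = Iα (with α = a/R) gives f = kMa.
These give a = g sinθ/(1+k) and the required friction f = kMg sinθ/(1+k).
With N = Mg cosθ, the no-slip condition f ≤ μN gives μ_min = f/N = k tanθ/(1+k).
μ_min = 0.4 × tan21.1° / 1.4 ≈ 0.110.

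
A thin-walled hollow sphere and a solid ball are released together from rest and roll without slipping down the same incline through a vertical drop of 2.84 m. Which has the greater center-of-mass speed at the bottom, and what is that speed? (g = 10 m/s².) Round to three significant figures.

For rolling without slipping, Mgh = ½(1+k)Mv² where k = I/(MR²), so v = √(2gh/(1+k)).
Thin-walled hollow sphere: k = 2/3, giving v = √(2×10×2.84/1.667) = 5.838 m/s.
Solid ball: k = 0.4, giving v = √(2×10×2.84/1.4) = 6.37 m/s.
The smaller k wins: the solid ball, at ≈ 6.37 m/s.

the solid ball, at v ≈ 6.37 m/s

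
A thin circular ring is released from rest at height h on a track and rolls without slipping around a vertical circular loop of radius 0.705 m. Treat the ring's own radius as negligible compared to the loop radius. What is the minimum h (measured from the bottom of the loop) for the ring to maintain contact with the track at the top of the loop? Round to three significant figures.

h_min ≈ 2.12 m

Here I = MR², so the shape factor k = I/(MR²) = 1.
At the top of the loop, the minimum-contact condition is Mg = Mv_top²/r, so v_top² = gr.
With ω = v/R, the kinetic energy at speed v is ½(1+k)Mv² = Mv².
Energy conservation from release (height h) to the top (height 2r): Mgh = Mg(2r) + M·gr.
Thus h_min = 2r + (1+k)r/2 = r(2 + 2/2) = 0.705 × 3 ≈ 2.12 m.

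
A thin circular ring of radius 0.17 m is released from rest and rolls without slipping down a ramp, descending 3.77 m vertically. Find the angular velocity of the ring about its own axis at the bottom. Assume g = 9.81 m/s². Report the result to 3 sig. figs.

ω ≈ 35.8 rad/s

With I = MR², the ratio k = I/(MR²) is 1.
The rolling condition ω = v/R makes the rotational term ½I(v/R)² = ½kMv², so KE_total = ½(1+k)Mv² = Mv².
Energy conservation Mgh = ½(1+k)Mv² gives v = √(2gh/(1+k)) = √(2 × 9.81 × 3.77 / 2) = 6.081 m/s.
The angular speed follows from ω = v/R = 6.081/0.17 ≈ 35.8 rad/s.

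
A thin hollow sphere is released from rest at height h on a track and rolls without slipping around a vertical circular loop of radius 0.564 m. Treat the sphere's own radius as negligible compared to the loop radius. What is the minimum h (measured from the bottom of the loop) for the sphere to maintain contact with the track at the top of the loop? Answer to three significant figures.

h_min ≈ 1.60 m

The moment of inertia is (2/3)MR², giving k ≡ I/(MR²) = 2/3.
At the top of the loop, the minimum-contact condition is Mg = Mv_top²/r, so v_top² = gr.
With ω = v/R, the kinetic energy at speed v is ½(1+k)Mv² = (5/6)Mv².
Energy conservation from release (height h) to the top (height 2r): Mgh = Mg(2r) + (5/6)M·gr.
Thus h_min = 2r + (1+k)r/2 = r(2 + 1.667/2) = 0.564 × 2.833 ≈ 1.60 m.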